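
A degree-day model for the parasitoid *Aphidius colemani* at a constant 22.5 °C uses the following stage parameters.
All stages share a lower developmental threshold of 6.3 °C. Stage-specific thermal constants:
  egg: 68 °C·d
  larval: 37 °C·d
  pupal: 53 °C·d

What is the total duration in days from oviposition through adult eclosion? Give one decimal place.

Daily accumulation at 22.5 °C = 22.5 − 6.3 = 16.2 DD/day.
Total K = 68 + 37 + 53 = 158 DD.
Total duration = 158 / 16.2 = 9.753 ≈ 9.8 days.

9.8 days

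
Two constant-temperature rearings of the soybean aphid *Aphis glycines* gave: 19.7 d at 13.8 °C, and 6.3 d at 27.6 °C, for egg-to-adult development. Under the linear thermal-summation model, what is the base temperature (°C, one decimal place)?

7.3 °C

Equal thermal constants: D₁(T₁ − T_b) = D₂(T₂ − T_b).
19.7·(13.8 − T_b) = 6.3·(27.6 − T_b)
T_b = (19.7·13.8 − 6.3·27.6) / (19.7 − 6.3) = 97.98 / 13.4 = 7.312 °C ≈ 7.3 °C.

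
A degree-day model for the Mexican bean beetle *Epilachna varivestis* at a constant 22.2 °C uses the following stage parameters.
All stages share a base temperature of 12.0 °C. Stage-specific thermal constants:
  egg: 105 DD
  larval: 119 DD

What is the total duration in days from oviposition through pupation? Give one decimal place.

Daily accumulation at 22.2 °C = 22.2 − 12.0 = 10.2 DD/day.
Total K = 105 + 119 = 224 DD.
Total duration = 224 / 10.2 = 21.961 ≈ 22.0 days.

22.0 days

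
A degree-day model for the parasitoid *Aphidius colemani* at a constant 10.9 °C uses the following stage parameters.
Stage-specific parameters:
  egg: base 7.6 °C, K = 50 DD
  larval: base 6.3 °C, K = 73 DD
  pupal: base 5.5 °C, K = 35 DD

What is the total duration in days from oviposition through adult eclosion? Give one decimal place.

37.5 days

egg: 50 / (10.9 − 7.6) = 50 / 3.3 = 15.152 d.
larval: 73 / (10.9 − 6.3) = 73 / 4.6 = 15.870 d.
pupal: 35 / (10.9 − 5.5) = 35 / 5.4 = 6.481 d.
Sum = 37.503 ≈ 37.5 days.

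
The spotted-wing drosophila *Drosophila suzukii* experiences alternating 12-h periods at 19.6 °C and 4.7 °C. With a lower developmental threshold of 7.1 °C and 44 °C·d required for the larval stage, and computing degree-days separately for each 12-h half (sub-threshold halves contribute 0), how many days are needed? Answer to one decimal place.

Day half: max(0, 19.6 − 7.1) × 0.5 = 12.5 × 0.5 = 6.25 DD.
Night half: max(0, 4.7 − 7.1) × 0.5 = 0.0 × 0.5 = 0.00 DD.
Per 24 h: 6.25 DD/day.
Duration = 44 / 6.25 = 7.040 ≈ 7.0 days.

7.0 days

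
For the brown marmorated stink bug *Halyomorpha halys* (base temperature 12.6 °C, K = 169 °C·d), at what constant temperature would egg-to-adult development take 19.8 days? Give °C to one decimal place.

Required daily accumulation = 169 / 19.8 = 8.535 DD/day.
T = T_base + 8.535 = 12.6 + 8.535 = 21.135 ≈ 21.1 °C.

21.1 °C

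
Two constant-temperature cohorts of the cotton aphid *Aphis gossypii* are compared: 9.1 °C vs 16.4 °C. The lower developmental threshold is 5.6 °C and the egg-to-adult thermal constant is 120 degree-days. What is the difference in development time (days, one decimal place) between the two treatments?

At 9.1 °C: 120 / (9.1 − 5.6) = 120 / 3.5 = 34.286 d.
At 16.4 °C: 120 / (16.4 − 5.6) = 120 / 10.8 = 11.111 d.
Difference = |34.286 − 11.111| = 23.175 ≈ 23.2 days.

23.2 days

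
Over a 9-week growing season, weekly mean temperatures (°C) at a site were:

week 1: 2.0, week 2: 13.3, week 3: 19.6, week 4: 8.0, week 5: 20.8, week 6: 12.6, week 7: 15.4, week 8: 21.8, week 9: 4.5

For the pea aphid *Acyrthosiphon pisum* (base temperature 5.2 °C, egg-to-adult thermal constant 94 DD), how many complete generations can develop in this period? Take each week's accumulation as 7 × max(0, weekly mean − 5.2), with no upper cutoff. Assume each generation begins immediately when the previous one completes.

5 generations

Weekly DD (7 × max(0, T̄ − 5.2)): 0.0, 56.7, 100.8, 19.6, 109.2, 51.8, 71.4, 116.2, 0.0.
Season total = 525.7 DD.
Complete generations = ⌊525.7 / 94⌋ = 5.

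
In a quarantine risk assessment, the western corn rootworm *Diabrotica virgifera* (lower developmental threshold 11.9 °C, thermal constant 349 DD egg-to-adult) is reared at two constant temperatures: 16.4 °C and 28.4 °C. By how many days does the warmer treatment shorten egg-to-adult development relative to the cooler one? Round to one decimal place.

56.4 days

At 16.4 °C: 349 / (16.4 − 11.9) = 349 / 4.5 = 77.556 d.
At 28.4 °C: 349 / (28.4 − 11.9) = 349 / 16.5 = 21.152 d.
Difference = |77.556 − 21.152| = 56.404 ≈ 56.4 days.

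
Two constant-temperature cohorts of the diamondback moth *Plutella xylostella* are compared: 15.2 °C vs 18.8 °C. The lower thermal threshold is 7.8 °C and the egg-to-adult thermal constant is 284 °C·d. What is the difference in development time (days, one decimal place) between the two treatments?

12.6 days

At 15.2 °C: 284 / (15.2 − 7.8) = 284 / 7.4 = 38.378 d.
At 18.8 °C: 284 / (18.8 − 7.8) = 284 / 11.0 = 25.818 d.
Difference = |38.378 − 25.818| = 12.560 ≈ 12.6 days.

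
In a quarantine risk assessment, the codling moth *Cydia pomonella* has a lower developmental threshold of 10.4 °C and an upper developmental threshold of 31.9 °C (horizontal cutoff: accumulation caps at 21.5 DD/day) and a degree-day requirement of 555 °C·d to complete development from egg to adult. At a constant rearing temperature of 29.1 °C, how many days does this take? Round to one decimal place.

29.7 days

Daily accumulation = 29.1 − 10.4 = 18.7 DD/day.
Duration = 555 / 18.7 = 29.679 ≈ 29.7 days.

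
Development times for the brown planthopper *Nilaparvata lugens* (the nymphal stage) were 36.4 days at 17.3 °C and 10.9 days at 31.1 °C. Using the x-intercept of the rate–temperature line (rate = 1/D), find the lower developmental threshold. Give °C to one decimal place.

Equal thermal constants: D₁(T₁ − T_b) = D₂(T₂ − T_b).
36.4·(17.3 − T_b) = 10.9·(31.1 − T_b)
T_b = (36.4·17.3 − 10.9·31.1) / (36.4 − 10.9) = 290.73 / 25.5 = 11.401 °C ≈ 11.4 °C.

11.4 °C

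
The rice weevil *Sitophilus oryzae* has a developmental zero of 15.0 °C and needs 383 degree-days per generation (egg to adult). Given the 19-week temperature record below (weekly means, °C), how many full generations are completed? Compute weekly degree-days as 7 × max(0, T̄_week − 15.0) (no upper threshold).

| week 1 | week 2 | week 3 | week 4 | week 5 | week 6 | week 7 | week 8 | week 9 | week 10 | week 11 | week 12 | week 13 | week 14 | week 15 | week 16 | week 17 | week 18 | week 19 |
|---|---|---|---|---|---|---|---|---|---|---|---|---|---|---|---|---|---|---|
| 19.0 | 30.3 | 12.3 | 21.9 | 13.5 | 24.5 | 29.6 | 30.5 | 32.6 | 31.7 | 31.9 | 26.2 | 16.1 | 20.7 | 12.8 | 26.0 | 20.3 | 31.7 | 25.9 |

3 generations

Weekly DD (7 × max(0, T̄ − 15.0)): 28.0, 107.1, 0.0, 48.3, 0.0, 66.5, 102.2, 108.5, 123.2, 116.9, 118.3, 78.4, 7.7, 39.9, 0.0, 77.0, 37.1, 116.9, 76.3.
Season total = 1252.3 DD.
Complete generations = ⌊1252.3 / 383⌋ = 3.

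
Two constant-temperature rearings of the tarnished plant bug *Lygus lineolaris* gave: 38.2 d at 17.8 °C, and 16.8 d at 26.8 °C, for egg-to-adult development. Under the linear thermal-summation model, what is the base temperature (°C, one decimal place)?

Equal thermal constants: D₁(T₁ − T_b) = D₂(T₂ − T_b).
38.2·(17.8 − T_b) = 16.8·(26.8 − T_b)
T_b = (38.2·17.8 − 16.8·26.8) / (38.2 − 16.8) = 229.72 / 21.4 = 10.735 °C ≈ 10.7 °C.

10.7 °C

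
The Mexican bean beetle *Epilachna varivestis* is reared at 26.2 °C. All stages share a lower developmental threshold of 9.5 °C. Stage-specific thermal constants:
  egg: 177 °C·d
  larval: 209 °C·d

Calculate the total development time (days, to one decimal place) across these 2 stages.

Daily accumulation at 26.2 °C = 26.2 − 9.5 = 16.7 DD/day.
Total K = 177 + 209 = 386 DD.
Total duration = 386 / 16.7 = 23.114 ≈ 23.1 days.

23.1 days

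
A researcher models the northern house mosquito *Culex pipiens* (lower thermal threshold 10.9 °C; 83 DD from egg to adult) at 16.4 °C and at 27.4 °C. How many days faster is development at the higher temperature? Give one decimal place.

10.1 days

At 16.4 °C: 83 / (16.4 − 10.9) = 83 / 5.5 = 15.091 d.
At 27.4 °C: 83 / (27.4 − 10.9) = 83 / 16.5 = 5.030 d.
Difference = |15.091 − 5.030| = 10.061 ≈ 10.1 days.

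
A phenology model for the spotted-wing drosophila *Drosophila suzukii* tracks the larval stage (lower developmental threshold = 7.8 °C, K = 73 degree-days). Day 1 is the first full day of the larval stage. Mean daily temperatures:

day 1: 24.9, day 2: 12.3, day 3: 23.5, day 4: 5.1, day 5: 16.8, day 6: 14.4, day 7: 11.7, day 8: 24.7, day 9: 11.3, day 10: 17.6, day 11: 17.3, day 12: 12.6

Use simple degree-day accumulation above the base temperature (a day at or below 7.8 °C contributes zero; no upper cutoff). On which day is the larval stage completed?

day 8

Daily DD above 7.8 °C: 17.1, 4.5, 15.7, 0.0, 9.0, 6.6, 3.9, 16.9, 3.5, 9.8, 9.5, 4.8.
Cumulative: 17.1, 21.6, 37.3, 37.3, 46.3, 52.9, 56.8, 73.7, 77.2, 87.0, 96.5, 101.3.
The total first reaches 73 DD on day 8.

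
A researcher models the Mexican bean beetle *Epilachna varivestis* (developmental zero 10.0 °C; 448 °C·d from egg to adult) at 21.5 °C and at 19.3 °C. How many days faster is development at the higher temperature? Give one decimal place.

At 21.5 °C: 448 / (21.5 − 10.0) = 448 / 11.5 = 38.957 d.
At 19.3 °C: 448 / (19.3 − 10.0) = 448 / 9.3 = 48.172 d.
Difference = |38.957 − 48.172| = 9.216 ≈ 9.2 days.

9.2 days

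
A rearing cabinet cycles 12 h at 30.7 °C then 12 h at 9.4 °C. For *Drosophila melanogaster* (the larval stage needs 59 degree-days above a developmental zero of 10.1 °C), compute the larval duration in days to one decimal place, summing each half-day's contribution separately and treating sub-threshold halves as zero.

5.7 days

Day half: max(0, 30.7 − 10.1) × 0.5 = 20.6 × 0.5 = 10.30 DD.
Night half: max(0, 9.4 − 10.1) × 0.5 = 0.0 × 0.5 = 0.00 DD.
Per 24 h: 10.30 DD/day.
Duration = 59 / 10.30 = 5.728 ≈ 5.7 days.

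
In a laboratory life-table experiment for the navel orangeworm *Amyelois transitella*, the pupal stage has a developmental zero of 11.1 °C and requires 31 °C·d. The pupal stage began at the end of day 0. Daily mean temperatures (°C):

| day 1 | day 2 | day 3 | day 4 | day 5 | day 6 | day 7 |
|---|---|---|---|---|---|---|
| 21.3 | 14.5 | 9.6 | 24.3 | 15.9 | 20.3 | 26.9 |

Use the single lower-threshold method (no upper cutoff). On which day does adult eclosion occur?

day 5

Daily DD above 11.1 °C: 10.2, 3.4, 0.0, 13.2, 4.8, 9.2, 15.8.
Cumulative: 10.2, 13.6, 13.6, 26.8, 31.6, 40.8, 56.6.
The total first reaches 31 DD on day 5.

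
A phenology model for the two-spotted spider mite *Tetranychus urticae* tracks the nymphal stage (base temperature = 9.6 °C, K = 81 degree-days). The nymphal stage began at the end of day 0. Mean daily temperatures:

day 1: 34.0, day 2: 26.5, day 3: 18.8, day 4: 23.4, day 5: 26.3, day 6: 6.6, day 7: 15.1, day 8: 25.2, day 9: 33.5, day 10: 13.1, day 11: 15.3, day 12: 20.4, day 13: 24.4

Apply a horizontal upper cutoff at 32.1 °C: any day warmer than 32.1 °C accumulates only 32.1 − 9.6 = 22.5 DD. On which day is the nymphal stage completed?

Daily DD above 9.6 °C (capped at 22.5): 22.5, 16.9, 9.2, 13.8, 16.7, 0.0, 5.5, 15.6, 22.5, 3.5, 5.7, 10.8, 14.8.
Cumulative: 22.5, 39.4, 48.6, 62.4, 79.1, 79.1, 84.6, 100.2, 122.7, 126.2, 131.9, 142.7, 157.5.
The total first reaches 81 DD on day 7.

day 7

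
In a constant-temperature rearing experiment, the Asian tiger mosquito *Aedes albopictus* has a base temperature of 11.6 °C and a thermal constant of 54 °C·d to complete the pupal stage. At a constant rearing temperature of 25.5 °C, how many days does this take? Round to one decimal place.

3.9 days

Daily accumulation = 25.5 − 11.6 = 13.9 DD/day.
Duration = 54 / 13.9 = 3.885 ≈ 3.9 days.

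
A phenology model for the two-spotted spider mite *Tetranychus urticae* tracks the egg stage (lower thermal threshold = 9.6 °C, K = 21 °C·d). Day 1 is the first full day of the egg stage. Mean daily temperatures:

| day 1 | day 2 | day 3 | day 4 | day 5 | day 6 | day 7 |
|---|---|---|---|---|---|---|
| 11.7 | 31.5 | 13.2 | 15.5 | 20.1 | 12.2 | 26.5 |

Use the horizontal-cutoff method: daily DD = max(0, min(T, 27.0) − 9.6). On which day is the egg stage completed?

Daily DD above 9.6 °C (capped at 17.4): 2.1, 17.4, 3.6, 5.9, 10.5, 2.6, 16.9.
Cumulative: 2.1, 19.5, 23.1, 29.0, 39.5, 42.1, 59.0.
The total first reaches 21 DD on day 3.

day 3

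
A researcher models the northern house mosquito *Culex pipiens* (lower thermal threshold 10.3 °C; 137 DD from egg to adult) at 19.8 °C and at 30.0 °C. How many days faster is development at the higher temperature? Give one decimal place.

At 19.8 °C: 137 / (19.8 − 10.3) = 137 / 9.5 = 14.421 d.
At 30.0 °C: 137 / (30.0 − 10.3) = 137 / 19.7 = 6.954 d.
Difference = |14.421 − 6.954| = 7.467 ≈ 7.5 days.

7.5 days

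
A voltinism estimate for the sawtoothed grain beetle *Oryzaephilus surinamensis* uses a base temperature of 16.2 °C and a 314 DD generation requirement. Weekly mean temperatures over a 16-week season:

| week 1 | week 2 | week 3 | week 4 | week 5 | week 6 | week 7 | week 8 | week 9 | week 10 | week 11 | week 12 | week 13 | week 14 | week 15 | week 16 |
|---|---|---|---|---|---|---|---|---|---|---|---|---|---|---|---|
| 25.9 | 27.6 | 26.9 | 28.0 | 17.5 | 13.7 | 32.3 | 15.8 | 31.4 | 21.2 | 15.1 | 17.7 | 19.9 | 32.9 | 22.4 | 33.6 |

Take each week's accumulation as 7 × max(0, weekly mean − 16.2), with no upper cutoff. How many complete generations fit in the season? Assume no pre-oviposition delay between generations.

Weekly DD (7 × max(0, T̄ − 16.2)): 67.9, 79.8, 74.9, 82.6, 9.1, 0.0, 112.7, 0.0, 106.4, 35.0, 0.0, 10.5, 25.9, 116.9, 43.4, 121.8.
Season total = 886.9 DD.
Complete generations = ⌊886.9 / 314⌋ = 2.

2 generations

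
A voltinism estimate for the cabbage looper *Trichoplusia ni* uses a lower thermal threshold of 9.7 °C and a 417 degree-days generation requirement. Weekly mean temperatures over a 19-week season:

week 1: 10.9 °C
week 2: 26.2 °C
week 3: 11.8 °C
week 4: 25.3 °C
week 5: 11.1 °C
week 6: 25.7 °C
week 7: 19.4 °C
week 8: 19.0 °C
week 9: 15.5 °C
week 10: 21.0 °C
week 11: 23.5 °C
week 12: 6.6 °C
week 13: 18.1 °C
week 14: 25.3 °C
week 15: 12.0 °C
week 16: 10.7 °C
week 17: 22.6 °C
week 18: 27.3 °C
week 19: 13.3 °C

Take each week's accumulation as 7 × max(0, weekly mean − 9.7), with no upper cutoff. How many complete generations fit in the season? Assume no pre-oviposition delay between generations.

Weekly DD (7 × max(0, T̄ − 9.7)): 8.4, 115.5, 14.7, 109.2, 9.8, 112.0, 67.9, 65.1, 40.6, 79.1, 96.6, 0.0, 58.8, 109.2, 16.1, 7.0, 90.3, 123.2, 25.2.
Season total = 1148.7 DD.
Complete generations = ⌊1148.7 / 417⌋ = 2.

2 generations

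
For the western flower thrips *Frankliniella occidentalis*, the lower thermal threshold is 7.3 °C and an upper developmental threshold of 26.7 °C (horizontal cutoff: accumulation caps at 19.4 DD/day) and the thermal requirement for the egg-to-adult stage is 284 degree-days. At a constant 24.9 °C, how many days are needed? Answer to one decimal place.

Daily accumulation = 24.9 − 7.3 = 17.6 DD/day.
Duration = 284 / 17.6 = 16.136 ≈ 16.1 days.

16.1 days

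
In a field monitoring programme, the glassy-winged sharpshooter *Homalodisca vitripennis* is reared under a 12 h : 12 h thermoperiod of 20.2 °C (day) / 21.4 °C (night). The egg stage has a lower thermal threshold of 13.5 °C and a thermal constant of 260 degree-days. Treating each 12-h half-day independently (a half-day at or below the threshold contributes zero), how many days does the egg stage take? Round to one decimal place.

35.6 days

Day half: max(0, 20.2 − 13.5) × 0.5 = 6.7 × 0.5 = 3.35 DD.
Night half: max(0, 21.4 − 13.5) × 0.5 = 7.9 × 0.5 = 3.95 DD.
Per 24 h: 7.30 DD/day.
Duration = 260 / 7.30 = 35.616 ≈ 35.6 days.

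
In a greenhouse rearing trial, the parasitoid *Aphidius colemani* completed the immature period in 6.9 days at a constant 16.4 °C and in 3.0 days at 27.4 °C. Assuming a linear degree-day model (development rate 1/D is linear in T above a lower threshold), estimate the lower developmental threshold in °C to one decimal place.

Under the model K = D·(T − T_b), so D₁·(T₁ − T_b) = D₂·(T₂ − T_b).
6.9·(16.4 − T_b) = 3.0·(27.4 − T_b)
T_b = (6.9·16.4 − 3.0·27.4) / (6.9 − 3.0) = 30.96 / 3.9 = 7.938 °C ≈ 7.9 °C.

7.9 °C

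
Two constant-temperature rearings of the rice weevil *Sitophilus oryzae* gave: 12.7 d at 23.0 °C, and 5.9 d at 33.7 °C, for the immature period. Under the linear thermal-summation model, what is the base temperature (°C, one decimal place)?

Under the model K = D·(T − T_b), so D₁·(T₁ − T_b) = D₂·(T₂ − T_b).
12.7·(23.0 − T_b) = 5.9·(33.7 − T_b)
T_b = (12.7·23.0 − 5.9·33.7) / (12.7 − 5.9) = 93.27 / 6.8 = 13.716 °C ≈ 13.7 °C.

13.7 °C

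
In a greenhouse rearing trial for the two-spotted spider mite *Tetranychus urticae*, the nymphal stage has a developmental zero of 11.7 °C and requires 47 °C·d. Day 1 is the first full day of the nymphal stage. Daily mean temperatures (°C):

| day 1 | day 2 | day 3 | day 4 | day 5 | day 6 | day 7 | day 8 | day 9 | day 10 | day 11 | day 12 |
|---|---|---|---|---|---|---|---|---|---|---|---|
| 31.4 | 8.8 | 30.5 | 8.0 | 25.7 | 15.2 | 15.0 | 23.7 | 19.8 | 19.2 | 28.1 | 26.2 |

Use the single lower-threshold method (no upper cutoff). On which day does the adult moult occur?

Daily DD above 11.7 °C: 19.7, 0.0, 18.8, 0.0, 14.0, 3.5, 3.3, 12.0, 8.1, 7.5, 16.4, 14.5.
Cumulative: 19.7, 19.7, 38.5, 38.5, 52.5, 56.0, 59.3, 71.3, 79.4, 86.9, 103.3, 117.8.
The total first reaches 47 DD on day 5.

day 5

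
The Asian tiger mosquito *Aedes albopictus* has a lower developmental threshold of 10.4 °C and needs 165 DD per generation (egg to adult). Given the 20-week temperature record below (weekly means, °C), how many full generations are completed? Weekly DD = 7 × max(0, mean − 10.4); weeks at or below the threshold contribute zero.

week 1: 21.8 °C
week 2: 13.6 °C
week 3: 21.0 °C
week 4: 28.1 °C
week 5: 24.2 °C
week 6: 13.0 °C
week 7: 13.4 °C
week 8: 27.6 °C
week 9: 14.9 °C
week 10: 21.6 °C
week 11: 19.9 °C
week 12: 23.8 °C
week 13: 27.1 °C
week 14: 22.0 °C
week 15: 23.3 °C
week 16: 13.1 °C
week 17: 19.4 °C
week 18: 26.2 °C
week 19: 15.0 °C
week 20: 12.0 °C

Weekly DD (7 × max(0, T̄ − 10.4)): 79.8, 22.4, 74.2, 123.9, 96.6, 18.2, 21.0, 120.4, 31.5, 78.4, 66.5, 93.8, 116.9, 81.2, 90.3, 18.9, 63.0, 110.6, 32.2, 11.2.
Season total = 1351.0 DD.
Complete generations = ⌊1351.0 / 165⌋ = 8.

8 generations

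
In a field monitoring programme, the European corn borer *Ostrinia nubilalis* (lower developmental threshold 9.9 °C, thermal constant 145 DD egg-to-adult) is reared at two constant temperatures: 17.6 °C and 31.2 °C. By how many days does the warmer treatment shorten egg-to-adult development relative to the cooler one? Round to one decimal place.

At 17.6 °C: 145 / (17.6 − 9.9) = 145 / 7.7 = 18.831 d.
At 31.2 °C: 145 / (31.2 − 9.9) = 145 / 21.3 = 6.808 d.
Difference = |18.831 − 6.808| = 12.024 ≈ 12.0 days.

12.0 days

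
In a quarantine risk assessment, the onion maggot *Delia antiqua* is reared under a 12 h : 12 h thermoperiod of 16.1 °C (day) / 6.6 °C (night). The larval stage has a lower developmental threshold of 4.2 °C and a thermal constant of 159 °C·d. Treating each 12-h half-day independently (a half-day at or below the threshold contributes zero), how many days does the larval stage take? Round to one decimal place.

Day half: max(0, 16.1 − 4.2) × 0.5 = 11.9 × 0.5 = 5.95 DD.
Night half: max(0, 6.6 − 4.2) × 0.5 = 2.4 × 0.5 = 1.20 DD.
Per 24 h: 7.15 DD/day.
Duration = 159 / 7.15 = 22.238 ≈ 22.2 days.

22.2 days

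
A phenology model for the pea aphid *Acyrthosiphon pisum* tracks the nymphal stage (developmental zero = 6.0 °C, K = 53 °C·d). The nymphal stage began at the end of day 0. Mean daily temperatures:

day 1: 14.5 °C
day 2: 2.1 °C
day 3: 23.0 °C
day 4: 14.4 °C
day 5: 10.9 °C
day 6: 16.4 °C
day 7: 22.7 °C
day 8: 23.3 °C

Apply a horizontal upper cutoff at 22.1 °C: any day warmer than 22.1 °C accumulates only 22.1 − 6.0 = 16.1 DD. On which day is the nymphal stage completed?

day 7

Daily DD above 6.0 °C (capped at 16.1): 8.5, 0.0, 16.1, 8.4, 4.9, 10.4, 16.1, 16.1.
Cumulative: 8.5, 8.5, 24.6, 33.0, 37.9, 48.3, 64.4, 80.5.
The total first reaches 53 DD on day 7.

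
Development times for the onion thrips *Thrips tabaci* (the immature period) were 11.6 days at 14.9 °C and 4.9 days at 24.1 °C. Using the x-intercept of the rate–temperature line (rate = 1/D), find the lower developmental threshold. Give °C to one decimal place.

8.2 °C

Under the model K = D·(T − T_b), so D₁·(T₁ − T_b) = D₂·(T₂ − T_b).
11.6·(14.9 − T_b) = 4.9·(24.1 − T_b)
T_b = (11.6·14.9 − 4.9·24.1) / (11.6 − 4.9) = 54.75 / 6.7 = 8.172 °C ≈ 8.2 °C.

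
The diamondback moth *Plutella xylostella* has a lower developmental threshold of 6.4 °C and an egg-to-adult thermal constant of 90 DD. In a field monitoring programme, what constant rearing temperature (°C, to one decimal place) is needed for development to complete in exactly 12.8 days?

13.4 °C

Required daily accumulation = 90 / 12.8 = 7.031 DD/day.
T = T_base + 7.031 = 6.4 + 7.031 = 13.431 ≈ 13.4 °C.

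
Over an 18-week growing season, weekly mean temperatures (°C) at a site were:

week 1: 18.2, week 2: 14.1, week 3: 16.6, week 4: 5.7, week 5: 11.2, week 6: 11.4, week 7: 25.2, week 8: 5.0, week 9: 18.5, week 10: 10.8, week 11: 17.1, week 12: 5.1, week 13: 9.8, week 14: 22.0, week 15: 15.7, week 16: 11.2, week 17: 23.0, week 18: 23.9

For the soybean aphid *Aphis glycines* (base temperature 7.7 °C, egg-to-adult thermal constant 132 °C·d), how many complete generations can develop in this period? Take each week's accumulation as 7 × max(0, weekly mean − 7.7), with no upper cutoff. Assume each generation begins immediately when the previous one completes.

7 generations

Weekly DD (7 × max(0, T̄ − 7.7)): 73.5, 44.8, 62.3, 0.0, 24.5, 25.9, 122.5, 0.0, 75.6, 21.7, 65.8, 0.0, 14.7, 100.1, 56.0, 24.5, 107.1, 113.4.
Season total = 932.4 DD.
Complete generations = ⌊932.4 / 132⌋ = 7.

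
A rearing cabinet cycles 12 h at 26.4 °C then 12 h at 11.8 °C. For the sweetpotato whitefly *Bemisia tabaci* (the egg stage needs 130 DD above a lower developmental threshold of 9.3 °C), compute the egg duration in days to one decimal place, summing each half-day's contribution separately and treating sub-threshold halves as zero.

Day half: max(0, 26.4 − 9.3) × 0.5 = 17.1 × 0.5 = 8.55 DD.
Night half: max(0, 11.8 − 9.3) × 0.5 = 2.5 × 0.5 = 1.25 DD.
Per 24 h: 9.80 DD/day.
Duration = 130 / 9.80 = 13.265 ≈ 13.3 days.

13.3 days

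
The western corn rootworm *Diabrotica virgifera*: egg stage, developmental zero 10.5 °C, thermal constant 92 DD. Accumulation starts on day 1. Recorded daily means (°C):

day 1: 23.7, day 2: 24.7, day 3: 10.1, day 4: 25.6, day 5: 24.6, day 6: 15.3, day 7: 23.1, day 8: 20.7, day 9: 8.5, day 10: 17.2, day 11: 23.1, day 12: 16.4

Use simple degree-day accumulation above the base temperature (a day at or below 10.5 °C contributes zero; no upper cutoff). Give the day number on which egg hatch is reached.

day 11

Daily DD above 10.5 °C: 13.2, 14.2, 0.0, 15.1, 14.1, 4.8, 12.6, 10.2, 0.0, 6.7, 12.6, 5.9.
Cumulative: 13.2, 27.4, 27.4, 42.5, 56.6, 61.4, 74.0, 84.2, 84.2, 90.9, 103.5, 109.4.
The total first reaches 92 DD on day 11.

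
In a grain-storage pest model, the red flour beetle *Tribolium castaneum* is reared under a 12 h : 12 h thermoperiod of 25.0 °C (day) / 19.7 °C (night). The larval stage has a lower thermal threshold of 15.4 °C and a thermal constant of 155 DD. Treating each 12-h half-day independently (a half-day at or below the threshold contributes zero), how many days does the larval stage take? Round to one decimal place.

22.3 days

Day half: max(0, 25.0 − 15.4) × 0.5 = 9.6 × 0.5 = 4.80 DD.
Night half: max(0, 19.7 − 15.4) × 0.5 = 4.3 × 0.5 = 2.15 DD.
Per 24 h: 6.95 DD/day.
Duration = 155 / 6.95 = 22.302 ≈ 22.3 days.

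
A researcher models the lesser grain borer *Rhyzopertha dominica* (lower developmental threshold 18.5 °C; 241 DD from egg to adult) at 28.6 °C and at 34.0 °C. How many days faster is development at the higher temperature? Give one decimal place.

8.3 days

At 28.6 °C: 241 / (28.6 − 18.5) = 241 / 10.1 = 23.861 d.
At 34.0 °C: 241 / (34.0 − 18.5) = 241 / 15.5 = 15.548 d.
Difference = |23.861 − 15.548| = 8.313 ≈ 8.3 days.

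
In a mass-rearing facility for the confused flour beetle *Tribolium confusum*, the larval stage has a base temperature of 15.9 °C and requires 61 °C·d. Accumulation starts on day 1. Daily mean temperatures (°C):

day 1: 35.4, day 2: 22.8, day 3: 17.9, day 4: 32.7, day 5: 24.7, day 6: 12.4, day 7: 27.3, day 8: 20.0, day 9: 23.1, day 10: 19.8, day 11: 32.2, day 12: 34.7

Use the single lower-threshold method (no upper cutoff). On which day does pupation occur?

Daily DD above 15.9 °C: 19.5, 6.9, 2.0, 16.8, 8.8, 0.0, 11.4, 4.1, 7.2, 3.9, 16.3, 18.8.
Cumulative: 19.5, 26.4, 28.4, 45.2, 54.0, 54.0, 65.4, 69.5, 76.7, 80.6, 96.9, 115.7.
The total first reaches 61 DD on day 7.

day 7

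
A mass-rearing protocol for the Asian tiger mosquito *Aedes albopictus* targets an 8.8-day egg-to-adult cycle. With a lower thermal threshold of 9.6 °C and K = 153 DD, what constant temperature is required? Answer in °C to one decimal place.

27.0 °C

Required daily accumulation = 153 / 8.8 = 17.386 DD/day.
T = T_base + 17.386 = 9.6 + 17.386 = 26.986 ≈ 27.0 °C.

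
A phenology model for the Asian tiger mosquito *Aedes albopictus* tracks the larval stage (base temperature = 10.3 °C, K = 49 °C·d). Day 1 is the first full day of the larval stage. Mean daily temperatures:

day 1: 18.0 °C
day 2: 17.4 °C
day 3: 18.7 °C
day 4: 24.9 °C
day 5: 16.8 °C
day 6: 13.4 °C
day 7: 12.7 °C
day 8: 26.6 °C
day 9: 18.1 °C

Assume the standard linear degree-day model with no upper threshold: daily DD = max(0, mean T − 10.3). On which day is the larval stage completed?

day 7

Daily DD above 10.3 °C: 7.7, 7.1, 8.4, 14.6, 6.5, 3.1, 2.4, 16.3, 7.8.
Cumulative: 7.7, 14.8, 23.2, 37.8, 44.3, 47.4, 49.8, 66.1, 73.9.
The total first reaches 49 DD on day 7.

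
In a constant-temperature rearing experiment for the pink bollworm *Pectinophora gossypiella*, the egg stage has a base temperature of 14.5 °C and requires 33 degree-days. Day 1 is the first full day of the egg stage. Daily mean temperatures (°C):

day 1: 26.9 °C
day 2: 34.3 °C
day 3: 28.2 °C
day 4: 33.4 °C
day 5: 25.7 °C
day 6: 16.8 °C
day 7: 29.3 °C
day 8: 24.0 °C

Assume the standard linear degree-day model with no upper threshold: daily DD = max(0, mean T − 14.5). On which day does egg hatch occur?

day 3

Daily DD above 14.5 °C: 12.4, 19.8, 13.7, 18.9, 11.2, 2.3, 14.8, 9.5.
Cumulative: 12.4, 32.2, 45.9, 64.8, 76.0, 78.3, 93.1, 102.6.
The total first reaches 33 DD on day 3.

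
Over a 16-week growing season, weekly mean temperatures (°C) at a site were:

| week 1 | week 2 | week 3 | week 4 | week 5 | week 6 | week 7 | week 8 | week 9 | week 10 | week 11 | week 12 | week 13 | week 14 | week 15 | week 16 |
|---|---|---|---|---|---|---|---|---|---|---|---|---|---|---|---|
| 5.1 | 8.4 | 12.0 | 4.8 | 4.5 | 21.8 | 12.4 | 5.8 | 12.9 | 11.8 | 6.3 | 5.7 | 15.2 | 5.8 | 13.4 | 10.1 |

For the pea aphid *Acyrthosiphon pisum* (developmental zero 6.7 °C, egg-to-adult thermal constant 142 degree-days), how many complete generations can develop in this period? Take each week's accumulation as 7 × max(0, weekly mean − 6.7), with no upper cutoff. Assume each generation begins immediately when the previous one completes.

2 generations

Weekly DD (7 × max(0, T̄ − 6.7)): 0.0, 11.9, 37.1, 0.0, 0.0, 105.7, 39.9, 0.0, 43.4, 35.7, 0.0, 0.0, 59.5, 0.0, 46.9, 23.8.
Season total = 403.9 DD.
Complete generations = ⌊403.9 / 142⌋ = 2.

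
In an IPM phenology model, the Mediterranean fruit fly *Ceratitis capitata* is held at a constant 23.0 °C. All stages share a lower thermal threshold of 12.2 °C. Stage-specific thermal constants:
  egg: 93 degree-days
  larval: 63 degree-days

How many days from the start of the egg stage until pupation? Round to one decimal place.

Daily accumulation at 23.0 °C = 23.0 − 12.2 = 10.8 DD/day.
Total K = 93 + 63 = 156 DD.
Total duration = 156 / 10.8 = 14.444 ≈ 14.4 days.

14.4 days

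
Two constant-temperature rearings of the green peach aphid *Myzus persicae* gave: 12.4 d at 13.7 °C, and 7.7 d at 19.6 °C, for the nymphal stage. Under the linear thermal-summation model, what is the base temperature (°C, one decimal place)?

4.0 °C

Under the model K = D·(T − T_b), so D₁·(T₁ − T_b) = D₂·(T₂ − T_b).
12.4·(13.7 − T_b) = 7.7·(19.6 − T_b)
T_b = (12.4·13.7 − 7.7·19.6) / (12.4 − 7.7) = 18.96 / 4.7 = 4.034 °C ≈ 4.0 °C.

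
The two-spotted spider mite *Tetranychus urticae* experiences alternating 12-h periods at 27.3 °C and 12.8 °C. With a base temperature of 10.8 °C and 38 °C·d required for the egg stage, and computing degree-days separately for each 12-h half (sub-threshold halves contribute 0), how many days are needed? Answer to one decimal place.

Day half: max(0, 27.3 − 10.8) × 0.5 = 16.5 × 0.5 = 8.25 DD.
Night half: max(0, 12.8 − 10.8) × 0.5 = 2.0 × 0.5 = 1.00 DD.
Per 24 h: 9.25 DD/day.
Duration = 38 / 9.25 = 4.108 ≈ 4.1 days.

4.1 days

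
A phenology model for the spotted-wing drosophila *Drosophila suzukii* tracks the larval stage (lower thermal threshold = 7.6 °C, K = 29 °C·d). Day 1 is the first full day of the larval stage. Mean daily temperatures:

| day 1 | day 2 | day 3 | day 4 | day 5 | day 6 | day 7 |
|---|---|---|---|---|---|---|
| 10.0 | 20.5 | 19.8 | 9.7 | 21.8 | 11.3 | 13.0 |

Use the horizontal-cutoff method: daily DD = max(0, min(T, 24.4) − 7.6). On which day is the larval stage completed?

Daily DD above 7.6 °C (capped at 16.8): 2.4, 12.9, 12.2, 2.1, 14.2, 3.7, 5.4.
Cumulative: 2.4, 15.3, 27.5, 29.6, 43.8, 47.5, 52.9.
The total first reaches 29 DD on day 4.

day 4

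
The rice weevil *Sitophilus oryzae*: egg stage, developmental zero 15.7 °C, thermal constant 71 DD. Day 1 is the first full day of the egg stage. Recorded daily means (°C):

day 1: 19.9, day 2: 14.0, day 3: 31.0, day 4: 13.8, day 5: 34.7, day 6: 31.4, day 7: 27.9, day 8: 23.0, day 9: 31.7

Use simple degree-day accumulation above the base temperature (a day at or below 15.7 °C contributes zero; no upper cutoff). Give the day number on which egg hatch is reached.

day 8

Daily DD above 15.7 °C: 4.2, 0.0, 15.3, 0.0, 19.0, 15.7, 12.2, 7.3, 16.0.
Cumulative: 4.2, 4.2, 19.5, 19.5, 38.5, 54.2, 66.4, 73.7, 89.7.
The total first reaches 71 DD on day 8.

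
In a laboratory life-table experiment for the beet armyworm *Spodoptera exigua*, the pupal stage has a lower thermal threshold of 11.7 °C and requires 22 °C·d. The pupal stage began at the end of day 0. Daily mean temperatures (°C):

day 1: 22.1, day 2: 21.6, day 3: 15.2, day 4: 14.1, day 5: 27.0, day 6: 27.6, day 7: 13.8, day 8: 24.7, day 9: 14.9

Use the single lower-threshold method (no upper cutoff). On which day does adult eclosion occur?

day 3

Daily DD above 11.7 °C: 10.4, 9.9, 3.5, 2.4, 15.3, 15.9, 2.1, 13.0, 3.2.
Cumulative: 10.4, 20.3, 23.8, 26.2, 41.5, 57.4, 59.5, 72.5, 75.7.
The total first reaches 22 DD on day 3.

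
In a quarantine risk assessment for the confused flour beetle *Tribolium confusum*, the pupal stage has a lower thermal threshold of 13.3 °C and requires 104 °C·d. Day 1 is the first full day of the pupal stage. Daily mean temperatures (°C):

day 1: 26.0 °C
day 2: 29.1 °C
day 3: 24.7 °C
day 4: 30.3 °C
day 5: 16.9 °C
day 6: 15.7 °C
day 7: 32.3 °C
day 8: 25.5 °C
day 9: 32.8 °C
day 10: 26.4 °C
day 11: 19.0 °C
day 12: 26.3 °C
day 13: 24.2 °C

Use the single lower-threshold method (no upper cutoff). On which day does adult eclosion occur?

day 9

Daily DD above 13.3 °C: 12.7, 15.8, 11.4, 17.0, 3.6, 2.4, 19.0, 12.2, 19.5, 13.1, 5.7, 13.0, 10.9.
Cumulative: 12.7, 28.5, 39.9, 56.9, 60.5, 62.9, 81.9, 94.1, 113.6, 126.7, 132.4, 145.4, 156.3.
The total first reaches 104 DD on day 9.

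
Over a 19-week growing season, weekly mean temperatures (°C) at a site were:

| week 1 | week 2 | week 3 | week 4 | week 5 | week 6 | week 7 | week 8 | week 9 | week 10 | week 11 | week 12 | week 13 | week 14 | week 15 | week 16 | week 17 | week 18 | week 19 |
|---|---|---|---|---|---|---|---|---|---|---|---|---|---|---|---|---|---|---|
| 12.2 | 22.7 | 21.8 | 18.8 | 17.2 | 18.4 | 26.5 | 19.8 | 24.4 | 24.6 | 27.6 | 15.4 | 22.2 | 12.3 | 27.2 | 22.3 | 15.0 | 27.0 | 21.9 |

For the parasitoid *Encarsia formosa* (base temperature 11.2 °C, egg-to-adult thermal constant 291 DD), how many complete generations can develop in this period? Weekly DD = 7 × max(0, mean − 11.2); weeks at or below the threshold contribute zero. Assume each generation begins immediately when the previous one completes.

Weekly DD (7 × max(0, T̄ − 11.2)): 7.0, 80.5, 74.2, 53.2, 42.0, 50.4, 107.1, 60.2, 92.4, 93.8, 114.8, 29.4, 77.0, 7.7, 112.0, 77.7, 26.6, 110.6, 74.9.
Season total = 1291.5 DD.
Complete generations = ⌊1291.5 / 291⌋ = 4.

4 generations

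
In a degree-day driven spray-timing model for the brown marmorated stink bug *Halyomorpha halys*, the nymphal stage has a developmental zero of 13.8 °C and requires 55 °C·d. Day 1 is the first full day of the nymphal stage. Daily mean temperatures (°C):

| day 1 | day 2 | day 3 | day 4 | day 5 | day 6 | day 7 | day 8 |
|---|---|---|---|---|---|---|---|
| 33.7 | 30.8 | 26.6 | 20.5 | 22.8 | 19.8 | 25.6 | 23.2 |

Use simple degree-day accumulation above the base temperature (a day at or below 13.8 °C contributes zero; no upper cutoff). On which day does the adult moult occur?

Daily DD above 13.8 °C: 19.9, 17.0, 12.8, 6.7, 9.0, 6.0, 11.8, 9.4.
Cumulative: 19.9, 36.9, 49.7, 56.4, 65.4, 71.4, 83.2, 92.6.
The total first reaches 55 DD on day 4.

day 4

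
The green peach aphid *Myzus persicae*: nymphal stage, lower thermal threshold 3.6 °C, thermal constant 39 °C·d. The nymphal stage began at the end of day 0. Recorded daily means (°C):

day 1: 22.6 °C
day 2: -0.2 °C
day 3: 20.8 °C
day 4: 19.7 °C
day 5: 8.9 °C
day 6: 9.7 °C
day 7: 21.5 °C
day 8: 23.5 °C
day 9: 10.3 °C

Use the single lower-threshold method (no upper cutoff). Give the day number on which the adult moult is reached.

Daily DD above 3.6 °C: 19.0, 0.0, 17.2, 16.1, 5.3, 6.1, 17.9, 19.9, 6.7.
Cumulative: 19.0, 19.0, 36.2, 52.3, 57.6, 63.7, 81.6, 101.5, 108.2.
The total first reaches 39 DD on day 4.

day 4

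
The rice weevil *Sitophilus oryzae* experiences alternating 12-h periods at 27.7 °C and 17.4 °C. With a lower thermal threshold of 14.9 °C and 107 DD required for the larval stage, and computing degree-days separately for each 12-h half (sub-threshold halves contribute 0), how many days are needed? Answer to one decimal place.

14.0 days

Day half: max(0, 27.7 − 14.9) × 0.5 = 12.8 × 0.5 = 6.40 DD.
Night half: max(0, 17.4 − 14.9) × 0.5 = 2.5 × 0.5 = 1.25 DD.
Per 24 h: 7.65 DD/day.
Duration = 107 / 7.65 = 13.987 ≈ 14.0 days.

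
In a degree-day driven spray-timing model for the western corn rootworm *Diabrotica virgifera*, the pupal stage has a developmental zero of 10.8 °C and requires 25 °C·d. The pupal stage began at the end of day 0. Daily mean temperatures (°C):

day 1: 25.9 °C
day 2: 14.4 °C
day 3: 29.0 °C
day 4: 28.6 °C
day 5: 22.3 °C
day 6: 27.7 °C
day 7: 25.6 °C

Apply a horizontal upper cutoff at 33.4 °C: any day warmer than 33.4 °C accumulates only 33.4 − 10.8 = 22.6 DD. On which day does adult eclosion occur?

day 3

Daily DD above 10.8 °C (capped at 22.6): 15.1, 3.6, 18.2, 17.8, 11.5, 16.9, 14.8.
Cumulative: 15.1, 18.7, 36.9, 54.7, 66.2, 83.1, 97.9.
The total first reaches 25 DD on day 3.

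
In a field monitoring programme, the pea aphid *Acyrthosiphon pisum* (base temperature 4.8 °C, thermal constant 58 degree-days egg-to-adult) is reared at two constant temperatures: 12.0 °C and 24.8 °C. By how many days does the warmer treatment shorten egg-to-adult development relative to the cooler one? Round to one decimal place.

5.2 days

At 12.0 °C: 58 / (12.0 − 4.8) = 58 / 7.2 = 8.056 d.
At 24.8 °C: 58 / (24.8 − 4.8) = 58 / 20.0 = 2.900 d.
Difference = |8.056 − 2.900| = 5.156 ≈ 5.2 days.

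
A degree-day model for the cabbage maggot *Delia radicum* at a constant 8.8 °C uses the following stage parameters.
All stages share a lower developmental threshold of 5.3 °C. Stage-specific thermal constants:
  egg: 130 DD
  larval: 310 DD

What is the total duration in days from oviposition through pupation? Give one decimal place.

125.7 days

Daily accumulation at 8.8 °C = 8.8 − 5.3 = 3.5 DD/day.
Total K = 130 + 310 = 440 DD.
Total duration = 440 / 3.5 = 125.714 ≈ 125.7 days.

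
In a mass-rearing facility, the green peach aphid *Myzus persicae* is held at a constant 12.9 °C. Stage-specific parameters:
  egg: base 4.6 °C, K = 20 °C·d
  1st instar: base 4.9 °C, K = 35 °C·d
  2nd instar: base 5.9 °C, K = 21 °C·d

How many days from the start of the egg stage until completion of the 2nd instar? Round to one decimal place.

9.8 days

egg: 20 / (12.9 − 4.6) = 20 / 8.3 = 2.410 d.
1st instar: 35 / (12.9 − 4.9) = 35 / 8.0 = 4.375 d.
2nd instar: 21 / (12.9 − 5.9) = 21 / 7.0 = 3.000 d.
Sum = 9.785 ≈ 9.8 days.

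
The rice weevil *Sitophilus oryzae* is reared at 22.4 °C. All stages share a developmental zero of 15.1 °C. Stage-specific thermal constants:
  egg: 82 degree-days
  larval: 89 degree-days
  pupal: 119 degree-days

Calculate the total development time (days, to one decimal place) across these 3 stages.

Daily accumulation at 22.4 °C = 22.4 − 15.1 = 7.3 DD/day.
Total K = 82 + 89 + 119 = 290 DD.
Total duration = 290 / 7.3 = 39.726 ≈ 39.7 days.

39.7 days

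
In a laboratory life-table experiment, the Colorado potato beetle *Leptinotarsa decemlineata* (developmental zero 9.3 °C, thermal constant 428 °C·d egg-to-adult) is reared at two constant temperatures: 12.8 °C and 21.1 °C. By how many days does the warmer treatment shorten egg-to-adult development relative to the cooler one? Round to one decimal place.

At 12.8 °C: 428 / (12.8 − 9.3) = 428 / 3.5 = 122.286 d.
At 21.1 °C: 428 / (21.1 − 9.3) = 428 / 11.8 = 36.271 d.
Difference = |122.286 − 36.271| = 86.015 ≈ 86.0 days.

86.0 days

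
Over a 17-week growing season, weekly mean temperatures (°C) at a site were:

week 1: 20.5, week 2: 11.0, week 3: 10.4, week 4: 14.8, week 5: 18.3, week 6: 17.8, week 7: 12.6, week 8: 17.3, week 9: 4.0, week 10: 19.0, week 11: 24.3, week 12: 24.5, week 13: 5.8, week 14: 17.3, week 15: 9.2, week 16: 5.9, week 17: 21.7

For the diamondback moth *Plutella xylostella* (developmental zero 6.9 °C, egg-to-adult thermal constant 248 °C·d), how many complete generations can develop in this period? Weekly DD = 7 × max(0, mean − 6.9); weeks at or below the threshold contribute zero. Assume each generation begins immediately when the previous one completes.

4 generations

Weekly DD (7 × max(0, T̄ − 6.9)): 95.2, 28.7, 24.5, 55.3, 79.8, 76.3, 39.9, 72.8, 0.0, 84.7, 121.8, 123.2, 0.0, 72.8, 16.1, 0.0, 103.6.
Season total = 994.7 DD.
Complete generations = ⌊994.7 / 248⌋ = 4.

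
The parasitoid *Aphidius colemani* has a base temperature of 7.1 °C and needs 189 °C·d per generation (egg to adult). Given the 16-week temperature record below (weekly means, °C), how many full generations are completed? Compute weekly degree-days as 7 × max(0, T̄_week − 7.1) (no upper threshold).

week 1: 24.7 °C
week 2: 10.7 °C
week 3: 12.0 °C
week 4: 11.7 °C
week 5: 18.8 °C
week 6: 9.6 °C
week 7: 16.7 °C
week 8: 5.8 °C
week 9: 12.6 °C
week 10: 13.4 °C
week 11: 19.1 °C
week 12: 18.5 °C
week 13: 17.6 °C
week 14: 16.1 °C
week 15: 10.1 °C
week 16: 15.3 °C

4 generations

Weekly DD (7 × max(0, T̄ − 7.1)): 123.2, 25.2, 34.3, 32.2, 81.9, 17.5, 67.2, 0.0, 38.5, 44.1, 84.0, 79.8, 73.5, 63.0, 21.0, 57.4.
Season total = 842.8 DD.
Complete generations = ⌊842.8 / 189⌋ = 4.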